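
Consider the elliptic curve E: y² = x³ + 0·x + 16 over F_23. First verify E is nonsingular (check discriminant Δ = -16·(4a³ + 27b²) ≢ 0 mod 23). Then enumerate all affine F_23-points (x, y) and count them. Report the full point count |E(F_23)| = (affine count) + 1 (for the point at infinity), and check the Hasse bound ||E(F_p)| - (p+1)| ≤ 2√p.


Affine points = {(0, 4), (0, 19), (2, 1), (2, 22), (5, 7), (5, 16), (6, 5), (6, 18), (9, 3), (9, 20), (10, 2), (10, 21), (11, 6), (11, 17), (14, 0), (16, 8), (16, 15), (18, 11), (18, 12), (20, 9), (20, 14), (21, 10), (21, 13)}; affine count = 23; |E(F_23)| = 24.

Discriminant check: Δ ∝ 4a³ + 27b² = 4·0³ + 27·16² = 4·0 + 27·256 ≡ 12 (mod 23). Nonzero ⇒ E is nonsingular.
For each x ∈ F_23, compute rhs = x³ + 0·x + 16 mod 23, then count y ∈ F_23 with y² ≡ rhs.
  x = 0: rhs = 16, matching y values: 4, 19 (2 points).
  x = 1: rhs = 17, matching y values: none (0 points).
  x = 2: rhs = 1, matching y values: 1, 22 (2 points).
  x = 3: rhs = 20, matching y values: none (0 points).
  x = 4: rhs = 11, matching y values: none (0 points).
  x = 5: rhs = 3, matching y values: 7, 16 (2 points).
  x = 6: rhs = 2, matching y values: 5, 18 (2 points).
  x = 7: rhs = 14, matching y values: none (0 points).
  x = 8: rhs = 22, matching y values: none (0 points).
  x = 9: rhs = 9, matching y values: 3, 20 (2 points).
  x = 10: rhs = 4, matching y values: 2, 21 (2 points).
  x = 11: rhs = 13, matching y values: 6, 17 (2 points).
  x = 12: rhs = 19, matching y values: none (0 points).
  x = 13: rhs = 5, matching y values: none (0 points).
  x = 14: rhs = 0, matching y values: 0 (1 points).
  x = 15: rhs = 10, matching y values: none (0 points).
  x = 16: rhs = 18, matching y values: 8, 15 (2 points).
  x = 17: rhs = 7, matching y values: none (0 points).
  x = 18: rhs = 6, matching y values: 11, 12 (2 points).
  x = 19: rhs = 21, matching y values: none (0 points).
  x = 20: rhs = 12, matching y values: 9, 14 (2 points).
  x = 21: rhs = 8, matching y values: 10, 13 (2 points).
  x = 22: rhs = 15, matching y values: none (0 points).
Total affine count: 23.
Full point count |E(F_23)| = 23 + 1 = 24.
Hasse bound: |24 − (23+1)| = |0| = 0 ≤ 2√23 ≈ 9.5917 ✓.


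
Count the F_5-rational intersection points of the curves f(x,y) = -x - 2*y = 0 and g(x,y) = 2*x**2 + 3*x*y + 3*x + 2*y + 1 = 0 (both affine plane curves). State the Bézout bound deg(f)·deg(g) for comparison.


Common zeros: ∅; count = 0; Bézout bound = 2.

deg(f) = 1, deg(g) = 2, so Bézout bound = 2.
Scan x ∈ F_5. For each x, list the y ∈ F_5 with f(x, y) ≡ 0 and those with g(x, y) ≡ 0 (mod 5); the common zeros in that column are the intersection.
  x = 0: f ≡ 0 at y ∈ {0}; g ≡ 0 at y ∈ {2}; common: ∅.
  x = 1: f ≡ 0 at y ∈ {2}; g ≡ 0 at y ∈ ∅; common: ∅.
  x = 2: f ≡ 0 at y ∈ {4}; g ≡ 0 at y ∈ {0}; common: ∅.
  x = 3: f ≡ 0 at y ∈ {1}; g ≡ 0 at y ∈ {2}; common: ∅.
  x = 4: f ≡ 0 at y ∈ {3}; g ≡ 0 at y ∈ {0}; common: ∅.
Collecting: common zeros = ∅, so the count is 0.
Comparison with the Bézout bound: 0 ≤ 2 = deg(f)·deg(g), as expected for curves with no common component (the affine F_5-count falls short of the bound because intersections may lie at infinity, over extension fields, or carry multiplicity).


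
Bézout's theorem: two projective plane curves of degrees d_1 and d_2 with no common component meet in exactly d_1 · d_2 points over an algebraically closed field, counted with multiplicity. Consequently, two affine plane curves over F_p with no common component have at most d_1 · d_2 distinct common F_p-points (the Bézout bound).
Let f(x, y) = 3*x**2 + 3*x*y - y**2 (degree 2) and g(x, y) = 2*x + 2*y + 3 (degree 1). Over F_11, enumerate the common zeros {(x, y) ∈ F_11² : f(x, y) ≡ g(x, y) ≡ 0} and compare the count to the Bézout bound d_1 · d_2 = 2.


Common zeros: ∅; count = 0; Bézout bound = 2.

deg(f) = 2, deg(g) = 1, so Bézout bound = 2.
Scan x ∈ F_11. For each x, list the y ∈ F_11 with f(x, y) ≡ 0 and those with g(x, y) ≡ 0 (mod 11); the common zeros in that column are the intersection.
  x = 0: f ≡ 0 at y ∈ {0}; g ≡ 0 at y ∈ {4}; common: ∅.
  x = 1: f ≡ 0 at y ∈ ∅; g ≡ 0 at y ∈ {3}; common: ∅.
  x = 2: f ≡ 0 at y ∈ ∅; g ≡ 0 at y ∈ {2}; common: ∅.
  x = 3: f ≡ 0 at y ∈ ∅; g ≡ 0 at y ∈ {1}; common: ∅.
  x = 4: f ≡ 0 at y ∈ ∅; g ≡ 0 at y ∈ {0}; common: ∅.
  x = 5: f ≡ 0 at y ∈ ∅; g ≡ 0 at y ∈ {10}; common: ∅.
  x = 6: f ≡ 0 at y ∈ ∅; g ≡ 0 at y ∈ {9}; common: ∅.
  x = 7: f ≡ 0 at y ∈ ∅; g ≡ 0 at y ∈ {8}; common: ∅.
  x = 8: f ≡ 0 at y ∈ ∅; g ≡ 0 at y ∈ {7}; common: ∅.
  x = 9: f ≡ 0 at y ∈ ∅; g ≡ 0 at y ∈ {6}; common: ∅.
  x = 10: f ≡ 0 at y ∈ ∅; g ≡ 0 at y ∈ {5}; common: ∅.
Collecting: common zeros = ∅, so the count is 0.
Comparison with the Bézout bound: 0 ≤ 2 = deg(f)·deg(g), as expected for curves with no common component (the affine F_11-count falls short of the bound because intersections may lie at infinity, over extension fields, or carry multiplicity).


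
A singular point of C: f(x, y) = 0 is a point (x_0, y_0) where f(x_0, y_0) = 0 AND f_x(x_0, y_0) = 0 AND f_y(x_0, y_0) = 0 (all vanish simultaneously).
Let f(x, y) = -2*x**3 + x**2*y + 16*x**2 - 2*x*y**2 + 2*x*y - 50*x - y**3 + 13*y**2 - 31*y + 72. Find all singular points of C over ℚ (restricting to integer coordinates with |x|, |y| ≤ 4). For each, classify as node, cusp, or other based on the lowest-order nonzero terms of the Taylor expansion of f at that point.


Singular points: {(3, 2)}; classification: cusp.

Compute partial derivatives:
  f_x = -6*x**2 + 2*x*y + 32*x - 2*y**2 + 2*y - 50.
  f_y = x**2 - 4*x*y + 2*x - 3*y**2 + 26*y - 31.
Scan x_0 ∈ {−4, ..., 4}. For each x_0, f_y(x_0, y) is a polynomial in y; find its integer roots y ∈ {−4, ..., 4}, then test f_x and f at those candidates.
  x = -4: f_y(-4, y) = -3*y**2 + 42*y - 23; no integer root y with |y| ≤ 4.
  x = -3: f_y(-3, y) = -3*y**2 + 38*y - 28; no integer root y with |y| ≤ 4.
  x = -2: f_y(-2, y) = -3*y**2 + 34*y - 31; vanishes at y ∈ {1}. (-2, 1): f_x = -142 ≠ 0.
  x = -1: f_y(-1, y) = -3*y**2 + 30*y - 32; no integer root y with |y| ≤ 4.
  x = 0: f_y(0, y) = -3*y**2 + 26*y - 31; no integer root y with |y| ≤ 4.
  x = 1: f_y(1, y) = -3*y**2 + 22*y - 28; no integer root y with |y| ≤ 4.
  x = 2: f_y(2, y) = -3*y**2 + 18*y - 23; no integer root y with |y| ≤ 4.
  x = 3: f_y(3, y) = -3*y**2 + 14*y - 16; vanishes at y ∈ {2}. (3, 2): f_x = 0, f = 0 — SINGULAR.
  x = 4: f_y(4, y) = -3*y**2 + 10*y - 7; vanishes at y ∈ {1}. (4, 1): f_x = -10 ≠ 0.
Only singular point on the grid: (3, 2).
Classify: substitute x = 3 + u, y = 2 + v and expand: f = -2*u**3 + u**2*v - 2*u*v**2 - v**3 + v**2.
No constant or linear terms (consistent with a singular point). Quadratic part: v**2. Cubic part: -2*u**3 + u**2*v - 2*u*v**2 - v**3.
The quadratic part v**2 is a perfect square, so there is a single (double) tangent line v = 0, i.e. y = 2. Restricting the cubic part to that line (v = 0) leaves -2*u**3 ≠ 0, so f is not divisible by v and the branch is v² ≈ 2*u**3 to lowest order — this is a cusp.
Classification: cusp.


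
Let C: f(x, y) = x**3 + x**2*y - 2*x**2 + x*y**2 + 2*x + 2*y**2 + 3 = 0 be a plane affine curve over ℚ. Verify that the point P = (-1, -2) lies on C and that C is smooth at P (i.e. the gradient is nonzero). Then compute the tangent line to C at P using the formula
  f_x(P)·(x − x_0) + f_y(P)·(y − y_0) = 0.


Tangent line at P: 17*x - 3*y + 11 = 0.

Step 1: f(-1, -2) = 0, so P lies on C.
Step 2: partial derivatives
  f_x(x, y) = 3*x**2 + 2*x*y - 4*x + y**2 + 2, f_y(x, y) = x**2 + 2*x*y + 4*y.
  f_x(P) = 17, f_y(P) = -3 (gradient nonzero, so P is smooth).
Step 3: tangent line at P: 17·(x − -1) + -3·(y − -2) = 0.
Expanding: 17*x - 3*y + 11 = 0.


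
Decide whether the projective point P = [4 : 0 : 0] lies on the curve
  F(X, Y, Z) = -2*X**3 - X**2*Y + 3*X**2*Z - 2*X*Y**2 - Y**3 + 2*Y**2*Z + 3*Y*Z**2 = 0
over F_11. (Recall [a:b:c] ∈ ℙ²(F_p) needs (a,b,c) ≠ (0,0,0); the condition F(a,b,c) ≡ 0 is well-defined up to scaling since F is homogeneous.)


F(4,0,0) ≡ 4 (mod 11); P is NOT on the curve.

Evaluate F(4, 0, 0) term-by-term (mod 11).
  -2*X**3 ↦ -2·64·1·1 = -128
  -X**2*Y ↦ -1·16·0·1 = 0
  3*X**2*Z ↦ 3·16·1·0 = 0
  -2*X*Y**2 ↦ -2·4·0·1 = 0
  -Y**3 ↦ -1·1·0·1 = 0
  2*Y**2*Z ↦ 2·1·0·0 = 0
  3*Y*Z**2 ↦ 3·1·0·0 = 0
Sum: F(4, 0, 0) = (-128) + (0) + (0) + (0) + (0) + (0) + (0) = -128.
Reducing mod 11: -128 ≡ 4 (mod 11).
Since F(a, b, c) ≡ 4 ≠ 0 (mod 11), P does NOT lie on the curve.


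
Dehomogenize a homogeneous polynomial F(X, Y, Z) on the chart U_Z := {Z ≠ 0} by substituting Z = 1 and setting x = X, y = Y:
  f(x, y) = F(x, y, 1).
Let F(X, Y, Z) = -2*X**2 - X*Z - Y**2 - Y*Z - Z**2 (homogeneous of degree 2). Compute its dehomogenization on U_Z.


f(x, y) = -2*x**2 - x - y**2 - y - 1

On U_Z we set Z = 1. Each monomial c·X^i·Y^j·Z^k in F becomes c·x^i·y^j·1^k = c·x^i·y^j.
Substituting Z = 1: F(X, Y, 1) = -2*x**2 - x - y**2 - y - 1.
Note: deg(f) ≤ deg(F) = 2; strict inequality happens when F is divisible by Z (lost terms).


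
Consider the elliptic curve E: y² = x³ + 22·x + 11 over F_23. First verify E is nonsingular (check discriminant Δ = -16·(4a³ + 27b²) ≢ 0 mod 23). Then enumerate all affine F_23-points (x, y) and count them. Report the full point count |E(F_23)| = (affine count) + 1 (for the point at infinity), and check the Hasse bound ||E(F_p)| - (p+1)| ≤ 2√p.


Affine points = {(3, 9), (3, 14), (4, 5), (4, 18), (5, 4), (5, 19), (7, 5), (7, 18), (8, 3), (8, 20), (9, 8), (9, 15), (10, 9), (10, 14), (12, 5), (12, 18), (14, 2), (14, 21), (15, 6), (15, 17), (17, 10), (17, 13), (18, 11), (18, 12)}; affine count = 24; |E(F_23)| = 25.

Discriminant check: Δ ∝ 4a³ + 27b² = 4·22³ + 27·11² = 4·10648 + 27·121 ≡ 20 (mod 23). Nonzero ⇒ E is nonsingular.
For each x ∈ F_23, compute rhs = x³ + 22·x + 11 mod 23, then count y ∈ F_23 with y² ≡ rhs.
  x = 0: rhs = 11, matching y values: none (0 points).
  x = 1: rhs = 11, matching y values: none (0 points).
  x = 2: rhs = 17, matching y values: none (0 points).
  x = 3: rhs = 12, matching y values: 9, 14 (2 points).
  x = 4: rhs = 2, matching y values: 5, 18 (2 points).
  x = 5: rhs = 16, matching y values: 4, 19 (2 points).
  x = 6: rhs = 14, matching y values: none (0 points).
  x = 7: rhs = 2, matching y values: 5, 18 (2 points).
  x = 8: rhs = 9, matching y values: 3, 20 (2 points).
  x = 9: rhs = 18, matching y values: 8, 15 (2 points).
  x = 10: rhs = 12, matching y values: 9, 14 (2 points).
  x = 11: rhs = 20, matching y values: none (0 points).
  x = 12: rhs = 2, matching y values: 5, 18 (2 points).
  x = 13: rhs = 10, matching y values: none (0 points).
  x = 14: rhs = 4, matching y values: 2, 21 (2 points).
  x = 15: rhs = 13, matching y values: 6, 17 (2 points).
  x = 16: rhs = 20, matching y values: none (0 points).
  x = 17: rhs = 8, matching y values: 10, 13 (2 points).
  x = 18: rhs = 6, matching y values: 11, 12 (2 points).
  x = 19: rhs = 20, matching y values: none (0 points).
  x = 20: rhs = 10, matching y values: none (0 points).
  x = 21: rhs = 5, matching y values: none (0 points).
  x = 22: rhs = 11, matching y values: none (0 points).
Total affine count: 24.
Full point count |E(F_23)| = 24 + 1 = 25.
Hasse bound: |25 − (23+1)| = |1| = 1 ≤ 2√23 ≈ 9.5917 ✓.


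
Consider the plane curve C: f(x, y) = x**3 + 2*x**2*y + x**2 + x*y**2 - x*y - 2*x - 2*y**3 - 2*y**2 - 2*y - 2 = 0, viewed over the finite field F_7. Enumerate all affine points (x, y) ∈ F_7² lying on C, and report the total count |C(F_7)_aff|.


Affine F_7-points: {(0, 6), (1, 6), (2, 5), (3, 0), (3, 2), (4, 0), (4, 3), (4, 5), (5, 1), (6, 0)}; count = 10.

For each of the 49 pairs (x, y) ∈ F_7², evaluate f(x, y) mod 7. Record the zeros.
  x = 0: [0↦5, 1↦6, 2↦5, 3↦4, 4↦5, 5↦3, 6↦0]  zeros at y ∈ {6}
  x = 1: [0↦5, 1↦1, 2↦4, 3↦2, 4↦4, 5↦5, 6↦0]  zeros at y ∈ {6}
  x = 2: [0↦6, 1↦1, 2↦5, 3↦6, 4↦6, 5↦0, 6↦4]  zeros at y ∈ {5}
  x = 3: [0↦0, 1↦5, 2↦0, 3↦1, 4↦3, 5↦1, 6↦4]  zeros at y ∈ {0, 2}
  x = 4: [0↦0, 1↦5, 2↦2, 3↦0, 4↦1, 5↦0, 6↦6]  zeros at y ∈ {0, 3, 5}
  x = 5: [0↦5, 1↦0, 2↦3, 3↦2, 4↦6, 5↦3, 6↦2]  zeros at y ∈ {1}
  x = 6: [0↦0, 1↦3, 2↦2, 3↦6, 4↦3, 5↦2, 6↦5]  zeros at y ∈ {0}
Collecting zeros: affine points = {(0, 6), (1, 6), (2, 5), (3, 0), (3, 2), (4, 0), (4, 3), (4, 5), (5, 1), (6, 0)}.
Total count |C(F_7)_aff| = 10.


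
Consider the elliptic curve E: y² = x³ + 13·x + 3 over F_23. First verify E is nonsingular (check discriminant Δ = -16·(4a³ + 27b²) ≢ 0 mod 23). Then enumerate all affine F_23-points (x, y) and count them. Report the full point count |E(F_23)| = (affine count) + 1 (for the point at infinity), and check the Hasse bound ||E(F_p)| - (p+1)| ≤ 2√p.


Affine points = {(0, 7), (0, 16), (3, 0), (4, 2), (4, 21), (5, 3), (5, 20), (7, 0), (10, 11), (10, 12), (12, 1), (12, 22), (13, 0), (14, 10), (14, 13), (15, 10), (15, 13), (16, 11), (16, 12), (17, 10), (17, 13), (19, 5), (19, 18), (20, 11), (20, 12), (22, 9), (22, 14)}; affine count = 27; |E(F_23)| = 28.

Discriminant check: Δ ∝ 4a³ + 27b² = 4·13³ + 27·3² = 4·2197 + 27·9 ≡ 15 (mod 23). Nonzero ⇒ E is nonsingular.
For each x ∈ F_23, compute rhs = x³ + 13·x + 3 mod 23, then count y ∈ F_23 with y² ≡ rhs.
  x = 0: rhs = 3, matching y values: 7, 16 (2 points).
  x = 1: rhs = 17, matching y values: none (0 points).
  x = 2: rhs = 14, matching y values: none (0 points).
  x = 3: rhs = 0, matching y values: 0 (1 points).
  x = 4: rhs = 4, matching y values: 2, 21 (2 points).
  x = 5: rhs = 9, matching y values: 3, 20 (2 points).
  x = 6: rhs = 21, matching y values: none (0 points).
  x = 7: rhs = 0, matching y values: 0 (1 points).
  x = 8: rhs = 21, matching y values: none (0 points).
  x = 9: rhs = 21, matching y values: none (0 points).
  x = 10: rhs = 6, matching y values: 11, 12 (2 points).
  x = 11: rhs = 5, matching y values: none (0 points).
  x = 12: rhs = 1, matching y values: 1, 22 (2 points).
  x = 13: rhs = 0, matching y values: 0 (1 points).
  x = 14: rhs = 8, matching y values: 10, 13 (2 points).
  x = 15: rhs = 8, matching y values: 10, 13 (2 points).
  x = 16: rhs = 6, matching y values: 11, 12 (2 points).
  x = 17: rhs = 8, matching y values: 10, 13 (2 points).
  x = 18: rhs = 20, matching y values: none (0 points).
  x = 19: rhs = 2, matching y values: 5, 18 (2 points).
  x = 20: rhs = 6, matching y values: 11, 12 (2 points).
  x = 21: rhs = 15, matching y values: none (0 points).
  x = 22: rhs = 12, matching y values: 9, 14 (2 points).
Total affine count: 27.
Full point count |E(F_23)| = 27 + 1 = 28.
Hasse bound: |28 − (23+1)| = |4| = 4 ≤ 2√23 ≈ 9.5917 ✓.


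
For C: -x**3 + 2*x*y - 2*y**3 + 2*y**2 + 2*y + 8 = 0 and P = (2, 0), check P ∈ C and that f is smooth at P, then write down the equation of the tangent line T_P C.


Tangent line at P: -12*x + 6*y + 24 = 0.

Step 1: f(2, 0) = 0, so P lies on C.
Step 2: partial derivatives
  f_x(x, y) = -3*x**2 + 2*y, f_y(x, y) = 2*x - 6*y**2 + 4*y + 2.
  f_x(P) = -12, f_y(P) = 6 (gradient nonzero, so P is smooth).
Step 3: tangent line at P: -12·(x − 2) + 6·(y − 0) = 0.
Expanding: -12*x + 6*y + 24 = 0.


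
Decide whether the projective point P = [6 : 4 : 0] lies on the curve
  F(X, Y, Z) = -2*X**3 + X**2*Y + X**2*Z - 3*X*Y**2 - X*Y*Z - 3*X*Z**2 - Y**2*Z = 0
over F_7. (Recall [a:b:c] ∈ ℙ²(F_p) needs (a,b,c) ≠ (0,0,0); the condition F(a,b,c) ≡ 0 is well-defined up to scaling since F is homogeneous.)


F(6,4,0) ≡ 5 (mod 7); P is NOT on the curve.

Evaluate F(6, 4, 0) term-by-term (mod 7).
  -2*X**3 ↦ -2·216·1·1 = -432
  X**2*Y ↦ 1·36·4·1 = 144
  X**2*Z ↦ 1·36·1·0 = 0
  -3*X*Y**2 ↦ -3·6·16·1 = -288
  -X*Y*Z ↦ -1·6·4·0 = 0
  -3*X*Z**2 ↦ -3·6·1·0 = 0
  -Y**2*Z ↦ -1·1·16·0 = 0
Sum: F(6, 4, 0) = (-432) + (144) + (0) + (-288) + (0) + (0) + (0) = -576.
Reducing mod 7: -576 ≡ 5 (mod 7).
Since F(a, b, c) ≡ 5 ≠ 0 (mod 7), P does NOT lie on the curve.


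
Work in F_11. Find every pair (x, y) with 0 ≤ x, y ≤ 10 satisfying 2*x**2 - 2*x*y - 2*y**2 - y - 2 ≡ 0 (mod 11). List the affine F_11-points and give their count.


Affine F_11-points: {(1, 0), (1, 4), (3, 4), (3, 9), (6, 1), (6, 9), (7, 3), (7, 6), (10, 0), (10, 6)}; count = 10.

For each of the 121 pairs (x, y) ∈ F_11², evaluate f(x, y) mod 11. Record the zeros.
  x = 0: [0↦9, 1↦6, 2↦10, 3↦10, 4↦6, 5↦9, 6↦8, 7↦3, 8↦5, 9↦3, 10↦8]  zeros at y ∈ ∅
  x = 1: [0↦0, 1↦6, 2↦8, 3↦6, 4↦0, 5↦1, 6↦9, 7↦2, 8↦2, 9↦9, 10↦1]  zeros at y ∈ {0, 4}
  x = 2: [0↦6, 1↦10, 2↦10, 3↦6, 4↦9, 5↦8, 6↦3, 7↦5, 8↦3, 9↦8, 10↦9]  zeros at y ∈ ∅
  x = 3: [0↦5, 1↦7, 2↦5, 3↦10, 4↦0, 5↦8, 6↦1, 7↦1, 8↦8, 9↦0, 10↦10]  zeros at y ∈ {4, 9}
  x = 4: [0↦8, 1↦8, 2↦4, 3↦7, 4↦6, 5↦1, 6↦3, 7↦1, 8↦6, 9↦7, 10↦4]  zeros at y ∈ ∅
  x = 5: [0↦4, 1↦2, 2↦7, 3↦8, 4↦5, 5↦9, 6↦9, 7↦5, 8↦8, 9↦7, 10↦2]  zeros at y ∈ ∅
  x = 6: [0↦4, 1↦0, 2↦3, 3↦2, 4↦8, 5↦10, 6↦8, 7↦2, 8↦3, 9↦0, 10↦4]  zeros at y ∈ {1, 9}
  x = 7: [0↦8, 1↦2, 2↦3, 3↦0, 4↦4, 5↦4, 6↦0, 7↦3, 8↦2, 9↦8, 10↦10]  zeros at y ∈ {3, 6}
  x = 8: [0↦5, 1↦8, 2↦7, 3↦2, 4↦4, 5↦2, 6↦7, 7↦8, 8↦5, 9↦9, 10↦9]  zeros at y ∈ ∅
  x = 9: [0↦6, 1↦7, 2↦4, 3↦8, 4↦8, 5↦4, 6↦7, 7↦6, 8↦1, 9↦3, 10↦1]  zeros at y ∈ ∅
  x = 10: [0↦0, 1↦10, 2↦5, 3↦7, 4↦5, 5↦10, 6↦0, 7↦8, 8↦1, 9↦1, 10↦8]  zeros at y ∈ {0, 6}
Collecting zeros: affine points = {(1, 0), (1, 4), (3, 4), (3, 9), (6, 1), (6, 9), (7, 3), (7, 6), (10, 0), (10, 6)}.
Total count |C(F_11)_aff| = 10.


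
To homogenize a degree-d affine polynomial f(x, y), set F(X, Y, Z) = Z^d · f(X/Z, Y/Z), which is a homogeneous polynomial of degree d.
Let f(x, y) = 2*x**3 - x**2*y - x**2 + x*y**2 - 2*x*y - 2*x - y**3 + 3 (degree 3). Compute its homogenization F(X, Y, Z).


F(X, Y, Z) = 2*X**3 - X**2*Y - X**2*Z + X*Y**2 - 2*X*Y*Z - 2*X*Z**2 - Y**3 + 3*Z**3

deg(f) = 3.
Substitute x = X/Z, y = Y/Z into f, then multiply by Z^3.
  monomial 2·x^3·y^0 ↦ 2·X^3·Y^0·Z^0.
  monomial -1·x^2·y^1 ↦ -1·X^2·Y^1·Z^0.
  monomial -1·x^2·y^0 ↦ -1·X^2·Y^0·Z^1.
  monomial 1·x^1·y^2 ↦ 1·X^1·Y^2·Z^0.
  monomial -2·x^1·y^1 ↦ -2·X^1·Y^1·Z^1.
  monomial -2·x^1·y^0 ↦ -2·X^1·Y^0·Z^2.
  monomial -1·x^0·y^3 ↦ -1·X^0·Y^3·Z^0.
  monomial 3·x^0·y^0 ↦ 3·X^0·Y^0·Z^3.
Collecting: F(X, Y, Z) = 2*X**3 - X**2*Y - X**2*Z + X*Y**2 - 2*X*Y*Z - 2*X*Z**2 - Y**3 + 3*Z**3.


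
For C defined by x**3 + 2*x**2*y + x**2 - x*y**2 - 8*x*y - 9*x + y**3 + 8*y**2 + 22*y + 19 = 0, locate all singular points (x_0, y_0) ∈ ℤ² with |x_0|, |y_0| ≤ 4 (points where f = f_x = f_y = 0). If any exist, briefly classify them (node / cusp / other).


Singular points: {(1, -2)}; classification: cusp.

Compute partial derivatives:
  f_x = 3*x**2 + 4*x*y + 2*x - y**2 - 8*y - 9.
  f_y = 2*x**2 - 2*x*y - 8*x + 3*y**2 + 16*y + 22.
Scan x_0 ∈ {−4, ..., 4}. For each x_0, f_y(x_0, y) is a polynomial in y; find its integer roots y ∈ {−4, ..., 4}, then test f_x and f at those candidates.
  x = -4: f_y(-4, y) = 3*y**2 + 24*y + 86; no integer root y with |y| ≤ 4.
  x = -3: f_y(-3, y) = 3*y**2 + 22*y + 64; no integer root y with |y| ≤ 4.
  x = -2: f_y(-2, y) = 3*y**2 + 20*y + 46; no integer root y with |y| ≤ 4.
  x = -1: f_y(-1, y) = 3*y**2 + 18*y + 32; no integer root y with |y| ≤ 4.
  x = 0: f_y(0, y) = 3*y**2 + 16*y + 22; no integer root y with |y| ≤ 4.
  x = 1: f_y(1, y) = 3*y**2 + 14*y + 16; vanishes at y ∈ {-2}. (1, -2): f_x = 0, f = 0 — SINGULAR.
  x = 2: f_y(2, y) = 3*y**2 + 12*y + 14; no integer root y with |y| ≤ 4.
  x = 3: f_y(3, y) = 3*y**2 + 10*y + 16; no integer root y with |y| ≤ 4.
  x = 4: f_y(4, y) = 3*y**2 + 8*y + 22; no integer root y with |y| ≤ 4.
Only singular point on the grid: (1, -2).
Classify: substitute x = 1 + u, y = -2 + v and expand: f = u**3 + 2*u**2*v - u*v**2 + v**3 + v**2.
No constant or linear terms (consistent with a singular point). Quadratic part: v**2. Cubic part: u**3 + 2*u**2*v - u*v**2 + v**3.
The quadratic part v**2 is a perfect square, so there is a single (double) tangent line v = 0, i.e. y = -2. Restricting the cubic part to that line (v = 0) leaves u**3 ≠ 0, so f is not divisible by v and the branch is v² ≈ -u**3 to lowest order — this is a cusp.
Classification: cusp.


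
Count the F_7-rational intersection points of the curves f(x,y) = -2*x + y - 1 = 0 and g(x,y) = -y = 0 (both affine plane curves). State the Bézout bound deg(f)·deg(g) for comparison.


Common zeros: {(3, 0)}; count = 1; Bézout bound = 1.

deg(f) = 1, deg(g) = 1, so Bézout bound = 1.
Scan x ∈ F_7. For each x, list the y ∈ F_7 with f(x, y) ≡ 0 and those with g(x, y) ≡ 0 (mod 7); the common zeros in that column are the intersection.
  x = 0: f ≡ 0 at y ∈ {1}; g ≡ 0 at y ∈ {0}; common: ∅.
  x = 1: f ≡ 0 at y ∈ {3}; g ≡ 0 at y ∈ {0}; common: ∅.
  x = 2: f ≡ 0 at y ∈ {5}; g ≡ 0 at y ∈ {0}; common: ∅.
  x = 3: f ≡ 0 at y ∈ {0}; g ≡ 0 at y ∈ {0}; common: {0}.
  x = 4: f ≡ 0 at y ∈ {2}; g ≡ 0 at y ∈ {0}; common: ∅.
  x = 5: f ≡ 0 at y ∈ {4}; g ≡ 0 at y ∈ {0}; common: ∅.
  x = 6: f ≡ 0 at y ∈ {6}; g ≡ 0 at y ∈ {0}; common: ∅.
Collecting: common zeros = {(3, 0)}, so the count is 1.
Comparison with the Bézout bound: 1 ≤ 1 = deg(f)·deg(g), as expected for curves with no common component (the bound is attained).


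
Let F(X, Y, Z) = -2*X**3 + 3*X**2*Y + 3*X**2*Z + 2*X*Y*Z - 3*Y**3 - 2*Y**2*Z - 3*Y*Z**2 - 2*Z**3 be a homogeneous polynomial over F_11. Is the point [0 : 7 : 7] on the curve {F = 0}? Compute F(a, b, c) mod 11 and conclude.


F(0,7,7) ≡ 2 (mod 11); P is NOT on the curve.

Evaluate F(0, 7, 7) term-by-term (mod 11).
  -2*X**3 ↦ -2·0·1·1 = 0
  3*X**2*Y ↦ 3·0·7·1 = 0
  3*X**2*Z ↦ 3·0·1·7 = 0
  2*X*Y*Z ↦ 2·0·7·7 = 0
  -3*Y**3 ↦ -3·1·343·1 = -1029
  -2*Y**2*Z ↦ -2·1·49·7 = -686
  -3*Y*Z**2 ↦ -3·1·7·49 = -1029
  -2*Z**3 ↦ -2·1·1·343 = -686
Sum: F(0, 7, 7) = (0) + (0) + (0) + (0) + (-1029) + (-686) + (-1029) + (-686) = -3430.
Reducing mod 11: -3430 ≡ 2 (mod 11).
Since F(a, b, c) ≡ 2 ≠ 0 (mod 11), P does NOT lie on the curve.


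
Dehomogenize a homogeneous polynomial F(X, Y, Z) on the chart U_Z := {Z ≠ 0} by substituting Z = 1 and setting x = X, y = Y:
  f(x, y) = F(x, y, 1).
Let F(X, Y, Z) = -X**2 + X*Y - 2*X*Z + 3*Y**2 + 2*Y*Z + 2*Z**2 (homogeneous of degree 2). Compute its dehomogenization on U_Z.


f(x, y) = -x**2 + x*y - 2*x + 3*y**2 + 2*y + 2

On U_Z we set Z = 1. Each monomial c·X^i·Y^j·Z^k in F becomes c·x^i·y^j·1^k = c·x^i·y^j.
Substituting Z = 1: F(X, Y, 1) = -x**2 + x*y - 2*x + 3*y**2 + 2*y + 2.
Note: deg(f) ≤ deg(F) = 2; strict inequality happens when F is divisible by Z (lost terms).


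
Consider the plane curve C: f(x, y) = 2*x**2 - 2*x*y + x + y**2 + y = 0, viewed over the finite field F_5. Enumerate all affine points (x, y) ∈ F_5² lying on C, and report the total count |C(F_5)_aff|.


Affine F_5-points: {(0, 0), (0, 4), (1, 2), (1, 4), (2, 0), (2, 3), (3, 2), (3, 3), (4, 1)}; count = 9.

For each of the 25 pairs (x, y) ∈ F_5², evaluate f(x, y) mod 5. Record the zeros.
  x = 0: [0↦0, 1↦2, 2↦1, 3↦2, 4↦0]  zeros at y ∈ {0, 4}
  x = 1: [0↦3, 1↦3, 2↦0, 3↦4, 4↦0]  zeros at y ∈ {2, 4}
  x = 2: [0↦0, 1↦3, 2↦3, 3↦0, 4↦4]  zeros at y ∈ {0, 3}
  x = 3: [0↦1, 1↦2, 2↦0, 3↦0, 4↦2]  zeros at y ∈ {2, 3}
  x = 4: [0↦1, 1↦0, 2↦1, 3↦4, 4↦4]  zeros at y ∈ {1}
Collecting zeros: affine points = {(0, 0), (0, 4), (1, 2), (1, 4), (2, 0), (2, 3), (3, 2), (3, 3), (4, 1)}.
Total count |C(F_5)_aff| = 9.


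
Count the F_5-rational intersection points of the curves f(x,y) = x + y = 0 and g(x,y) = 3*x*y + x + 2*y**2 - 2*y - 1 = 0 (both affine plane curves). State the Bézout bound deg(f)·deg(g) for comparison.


Common zeros: {(4, 1)}; count = 1; Bézout bound = 2.

deg(f) = 1, deg(g) = 2, so Bézout bound = 2.
Scan x ∈ F_5. For each x, list the y ∈ F_5 with f(x, y) ≡ 0 and those with g(x, y) ≡ 0 (mod 5); the common zeros in that column are the intersection.
  x = 0: f ≡ 0 at y ∈ {0}; g ≡ 0 at y ∈ ∅; common: ∅.
  x = 1: f ≡ 0 at y ∈ {4}; g ≡ 0 at y ∈ {0, 2}; common: ∅.
  x = 2: f ≡ 0 at y ∈ {3}; g ≡ 0 at y ∈ ∅; common: ∅.
  x = 3: f ≡ 0 at y ∈ {2}; g ≡ 0 at y ∈ ∅; common: ∅.
  x = 4: f ≡ 0 at y ∈ {1}; g ≡ 0 at y ∈ {1, 4}; common: {1}.
Collecting: common zeros = {(4, 1)}, so the count is 1.
Comparison with the Bézout bound: 1 ≤ 2 = deg(f)·deg(g), as expected for curves with no common component (the affine F_5-count falls short of the bound because intersections may lie at infinity, over extension fields, or carry multiplicity).


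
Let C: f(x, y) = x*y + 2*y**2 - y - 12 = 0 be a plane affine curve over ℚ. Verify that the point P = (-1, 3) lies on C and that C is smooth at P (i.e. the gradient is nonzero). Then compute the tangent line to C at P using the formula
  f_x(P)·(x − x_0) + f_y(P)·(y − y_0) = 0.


Tangent line at P: 3*x + 10*y - 27 = 0.

Step 1: f(-1, 3) = 0, so P lies on C.
Step 2: partial derivatives
  f_x(x, y) = y, f_y(x, y) = x + 4*y - 1.
  f_x(P) = 3, f_y(P) = 10 (gradient nonzero, so P is smooth).
Step 3: tangent line at P: 3·(x − -1) + 10·(y − 3) = 0.
Expanding: 3*x + 10*y - 27 = 0.


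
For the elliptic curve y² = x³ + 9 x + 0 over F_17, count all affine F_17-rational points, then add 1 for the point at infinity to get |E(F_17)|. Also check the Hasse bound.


Affine points = {(0, 0), (2, 3), (2, 14), (4, 7), (4, 10), (5, 0), (6, 7), (6, 10), (7, 7), (7, 10), (10, 6), (10, 11), (11, 6), (11, 11), (12, 0), (13, 6), (13, 11), (15, 5), (15, 12)}; affine count = 19; |E(F_17)| = 20.

Discriminant check: Δ ∝ 4a³ + 27b² = 4·9³ + 27·0² = 4·729 + 27·0 ≡ 9 (mod 17). Nonzero ⇒ E is nonsingular.
For each x ∈ F_17, compute rhs = x³ + 9·x + 0 mod 17, then count y ∈ F_17 with y² ≡ rhs.
  x = 0: rhs = 0, matching y values: 0 (1 points).
  x = 1: rhs = 10, matching y values: none (0 points).
  x = 2: rhs = 9, matching y values: 3, 14 (2 points).
  x = 3: rhs = 3, matching y values: none (0 points).
  x = 4: rhs = 15, matching y values: 7, 10 (2 points).
  x = 5: rhs = 0, matching y values: 0 (1 points).
  x = 6: rhs = 15, matching y values: 7, 10 (2 points).
  x = 7: rhs = 15, matching y values: 7, 10 (2 points).
  x = 8: rhs = 6, matching y values: none (0 points).
  x = 9: rhs = 11, matching y values: none (0 points).
  x = 10: rhs = 2, matching y values: 6, 11 (2 points).
  x = 11: rhs = 2, matching y values: 6, 11 (2 points).
  x = 12: rhs = 0, matching y values: 0 (1 points).
  x = 13: rhs = 2, matching y values: 6, 11 (2 points).
  x = 14: rhs = 14, matching y values: none (0 points).
  x = 15: rhs = 8, matching y values: 5, 12 (2 points).
  x = 16: rhs = 7, matching y values: none (0 points).
Total affine count: 19.
Full point count |E(F_17)| = 19 + 1 = 20.
Hasse bound: |20 − (17+1)| = |2| = 2 ≤ 2√17 ≈ 8.2462 ✓.


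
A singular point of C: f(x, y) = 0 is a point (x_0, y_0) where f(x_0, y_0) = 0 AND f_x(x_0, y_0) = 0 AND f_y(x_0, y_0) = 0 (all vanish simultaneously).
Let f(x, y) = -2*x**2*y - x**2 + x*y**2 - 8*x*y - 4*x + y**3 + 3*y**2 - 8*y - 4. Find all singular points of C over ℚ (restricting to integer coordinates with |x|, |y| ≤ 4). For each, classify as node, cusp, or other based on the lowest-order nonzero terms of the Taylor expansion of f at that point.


Singular points: {(-2, 0)}; classification: node.

Compute partial derivatives:
  f_x = -4*x*y - 2*x + y**2 - 8*y - 4.
  f_y = -2*x**2 + 2*x*y - 8*x + 3*y**2 + 6*y - 8.
Scan x_0 ∈ {−4, ..., 4}. For each x_0, f_y(x_0, y) is a polynomial in y; find its integer roots y ∈ {−4, ..., 4}, then test f_x and f at those candidates.
  x = -4: f_y(-4, y) = 3*y**2 - 2*y - 8; vanishes at y ∈ {2}. (-4, 2): f_x = 24 ≠ 0.
  x = -3: f_y(-3, y) = 3*y**2 - 2; no integer root y with |y| ≤ 4.
  x = -2: f_y(-2, y) = 3*y**2 + 2*y; vanishes at y ∈ {0}. (-2, 0): f_x = 0, f = 0 — SINGULAR.
  x = -1: f_y(-1, y) = 3*y**2 + 4*y - 2; no integer root y with |y| ≤ 4.
  x = 0: f_y(0, y) = 3*y**2 + 6*y - 8; no integer root y with |y| ≤ 4.
  x = 1: f_y(1, y) = 3*y**2 + 8*y - 18; no integer root y with |y| ≤ 4.
  x = 2: f_y(2, y) = 3*y**2 + 10*y - 32; vanishes at y ∈ {2}. (2, 2): f_x = -36 ≠ 0.
  x = 3: f_y(3, y) = 3*y**2 + 12*y - 50; no integer root y with |y| ≤ 4.
  x = 4: f_y(4, y) = 3*y**2 + 14*y - 72; no integer root y with |y| ≤ 4.
Only singular point on the grid: (-2, 0).
Classify: substitute x = -2 + u, y = 0 + v and expand: f = -2*u**2*v - u**2 + u*v**2 + v**3 + v**2.
No constant or linear terms (consistent with a singular point). Quadratic part: -u**2 + v**2. Cubic part: -2*u**2*v + u*v**2 + v**3.
The quadratic part v**2 - u**2 = (v − u)(v + u) splits into two distinct linear factors, so there are two distinct tangent lines y − 0 = ±(x − -2) — this is a node (ordinary double point).
Classification: node.


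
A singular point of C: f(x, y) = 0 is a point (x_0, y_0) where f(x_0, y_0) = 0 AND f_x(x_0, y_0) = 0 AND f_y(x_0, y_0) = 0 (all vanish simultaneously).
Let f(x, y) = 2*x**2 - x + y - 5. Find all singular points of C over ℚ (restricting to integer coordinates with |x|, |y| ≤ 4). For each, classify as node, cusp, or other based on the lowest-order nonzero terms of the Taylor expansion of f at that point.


No singular points in the scanned grid; C is smooth there.

Compute partial derivatives:
  f_x = 4*x - 1.
  f_y = 1.
f_y = 1 is a nonzero constant, so f_y never vanishes: no point (x, y) can satisfy f = f_x = f_y = 0. In particular no (x, y) ∈ {−4, ..., 4}² is singular; the curve is smooth.


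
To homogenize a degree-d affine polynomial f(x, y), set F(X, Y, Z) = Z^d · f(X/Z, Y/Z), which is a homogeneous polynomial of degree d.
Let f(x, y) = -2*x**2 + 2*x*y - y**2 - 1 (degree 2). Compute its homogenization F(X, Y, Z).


F(X, Y, Z) = -2*X**2 + 2*X*Y - Y**2 - Z**2

deg(f) = 2.
Substitute x = X/Z, y = Y/Z into f, then multiply by Z^2.
  monomial -2·x^2·y^0 ↦ -2·X^2·Y^0·Z^0.
  monomial 2·x^1·y^1 ↦ 2·X^1·Y^1·Z^0.
  monomial -1·x^0·y^2 ↦ -1·X^0·Y^2·Z^0.
  monomial -1·x^0·y^0 ↦ -1·X^0·Y^0·Z^2.
Collecting: F(X, Y, Z) = -2*X**2 + 2*X*Y - Y**2 - Z**2.


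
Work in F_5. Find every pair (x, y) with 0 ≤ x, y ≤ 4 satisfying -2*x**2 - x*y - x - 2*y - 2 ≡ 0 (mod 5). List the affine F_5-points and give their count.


Affine F_5-points: {(0, 4), (1, 0), (2, 2), (4, 2)}; count = 4.

For each of the 25 pairs (x, y) ∈ F_5², evaluate f(x, y) mod 5. Record the zeros.
  x = 0: [0↦3, 1↦1, 2↦4, 3↦2, 4↦0]  zeros at y ∈ {4}
  x = 1: [0↦0, 1↦2, 2↦4, 3↦1, 4↦3]  zeros at y ∈ {0}
  x = 2: [0↦3, 1↦4, 2↦0, 3↦1, 4↦2]  zeros at y ∈ {2}
  x = 3: [0↦2, 1↦2, 2↦2, 3↦2, 4↦2]  zeros at y ∈ ∅
  x = 4: [0↦2, 1↦1, 2↦0, 3↦4, 4↦3]  zeros at y ∈ {2}
Collecting zeros: affine points = {(0, 4), (1, 0), (2, 2), (4, 2)}.
Total count |C(F_5)_aff| = 4.


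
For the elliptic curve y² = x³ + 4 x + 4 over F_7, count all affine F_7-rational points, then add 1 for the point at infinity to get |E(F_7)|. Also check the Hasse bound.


Affine points = {(0, 2), (0, 5), (1, 3), (1, 4), (3, 1), (3, 6), (4, 0), (5, 3), (5, 4)}; affine count = 9; |E(F_7)| = 10.

Discriminant check: Δ ∝ 4a³ + 27b² = 4·4³ + 27·4² = 4·64 + 27·16 ≡ 2 (mod 7). Nonzero ⇒ E is nonsingular.
For each x ∈ F_7, compute rhs = x³ + 4·x + 4 mod 7, then count y ∈ F_7 with y² ≡ rhs.
  x = 0: rhs = 4, matching y values: 2, 5 (2 points).
  x = 1: rhs = 2, matching y values: 3, 4 (2 points).
  x = 2: rhs = 6, matching y values: none (0 points).
  x = 3: rhs = 1, matching y values: 1, 6 (2 points).
  x = 4: rhs = 0, matching y values: 0 (1 points).
  x = 5: rhs = 2, matching y values: 3, 4 (2 points).
  x = 6: rhs = 6, matching y values: none (0 points).
Total affine count: 9.
Full point count |E(F_7)| = 9 + 1 = 10.
Hasse bound: |10 − (7+1)| = |2| = 2 ≤ 2√7 ≈ 5.2915 ✓.


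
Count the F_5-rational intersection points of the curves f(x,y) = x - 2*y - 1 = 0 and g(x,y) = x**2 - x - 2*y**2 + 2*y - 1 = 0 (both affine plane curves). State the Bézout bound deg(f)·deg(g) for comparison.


Common zeros: {(0, 2), (3, 1)}; count = 2; Bézout bound = 2.

deg(f) = 1, deg(g) = 2, so Bézout bound = 2.
Scan x ∈ F_5. For each x, list the y ∈ F_5 with f(x, y) ≡ 0 and those with g(x, y) ≡ 0 (mod 5); the common zeros in that column are the intersection.
  x = 0: f ≡ 0 at y ∈ {2}; g ≡ 0 at y ∈ {2, 4}; common: {2}.
  x = 1: f ≡ 0 at y ∈ {0}; g ≡ 0 at y ∈ {2, 4}; common: ∅.
  x = 2: f ≡ 0 at y ∈ {3}; g ≡ 0 at y ∈ ∅; common: ∅.
  x = 3: f ≡ 0 at y ∈ {1}; g ≡ 0 at y ∈ {0, 1}; common: {1}.
  x = 4: f ≡ 0 at y ∈ {4}; g ≡ 0 at y ∈ ∅; common: ∅.
Collecting: common zeros = {(0, 2), (3, 1)}, so the count is 2.
Comparison with the Bézout bound: 2 ≤ 2 = deg(f)·deg(g), as expected for curves with no common component (the bound is attained).


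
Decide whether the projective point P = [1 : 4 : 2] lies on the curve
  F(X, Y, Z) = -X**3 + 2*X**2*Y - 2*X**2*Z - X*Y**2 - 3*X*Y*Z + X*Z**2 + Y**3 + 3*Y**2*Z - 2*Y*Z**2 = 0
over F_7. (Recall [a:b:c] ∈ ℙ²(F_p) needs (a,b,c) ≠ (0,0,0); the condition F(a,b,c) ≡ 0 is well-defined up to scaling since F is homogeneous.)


F(1,4,2) ≡ 4 (mod 7); P is NOT on the curve.

Evaluate F(1, 4, 2) term-by-term (mod 7).
  -X**3 ↦ -1·1·1·1 = -1
  2*X**2*Y ↦ 2·1·4·1 = 8
  -2*X**2*Z ↦ -2·1·1·2 = -4
  -X*Y**2 ↦ -1·1·16·1 = -16
  -3*X*Y*Z ↦ -3·1·4·2 = -24
  X*Z**2 ↦ 1·1·1·4 = 4
  Y**3 ↦ 1·1·64·1 = 64
  3*Y**2*Z ↦ 3·1·16·2 = 96
  -2*Y*Z**2 ↦ -2·1·4·4 = -32
Sum: F(1, 4, 2) = (-1) + (8) + (-4) + (-16) + (-24) + (4) + (64) + (96) + (-32) = 95.
Reducing mod 7: 95 ≡ 4 (mod 7).
Since F(a, b, c) ≡ 4 ≠ 0 (mod 7), P does NOT lie on the curve.


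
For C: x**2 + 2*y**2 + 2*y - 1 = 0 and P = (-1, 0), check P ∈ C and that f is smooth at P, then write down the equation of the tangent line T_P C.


Tangent line at P: -2*x + 2*y - 2 = 0.

Step 1: f(-1, 0) = 0, so P lies on C.
Step 2: partial derivatives
  f_x(x, y) = 2*x, f_y(x, y) = 4*y + 2.
  f_x(P) = -2, f_y(P) = 2 (gradient nonzero, so P is smooth).
Step 3: tangent line at P: -2·(x − -1) + 2·(y − 0) = 0.
Expanding: -2*x + 2*y - 2 = 0.


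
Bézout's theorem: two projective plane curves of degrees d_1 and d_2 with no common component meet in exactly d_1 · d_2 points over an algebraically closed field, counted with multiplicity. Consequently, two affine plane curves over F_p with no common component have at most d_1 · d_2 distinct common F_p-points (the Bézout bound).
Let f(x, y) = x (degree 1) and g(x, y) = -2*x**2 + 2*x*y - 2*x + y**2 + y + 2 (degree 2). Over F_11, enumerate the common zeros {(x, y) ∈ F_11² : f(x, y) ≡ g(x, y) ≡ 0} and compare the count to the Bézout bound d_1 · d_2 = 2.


Common zeros: {(0, 4), (0, 6)}; count = 2; Bézout bound = 2.

deg(f) = 1, deg(g) = 2, so Bézout bound = 2.
Scan x ∈ F_11. For each x, list the y ∈ F_11 with f(x, y) ≡ 0 and those with g(x, y) ≡ 0 (mod 11); the common zeros in that column are the intersection.
  x = 0: f ≡ 0 at y ∈ {0, 1, 2, 3, 4, 5, 6, 7, 8, 9, 10}; g ≡ 0 at y ∈ {4, 6}; common: {4, 6}.
  x = 1: f ≡ 0 at y ∈ ∅; g ≡ 0 at y ∈ ∅; common: ∅.
  x = 2: f ≡ 0 at y ∈ ∅; g ≡ 0 at y ∈ ∅; common: ∅.
  x = 3: f ≡ 0 at y ∈ ∅; g ≡ 0 at y ∈ {0, 4}; common: ∅.
  x = 4: f ≡ 0 at y ∈ ∅; g ≡ 0 at y ∈ ∅; common: ∅.
  x = 5: f ≡ 0 at y ∈ ∅; g ≡ 0 at y ∈ {5, 6}; common: ∅.
  x = 6: f ≡ 0 at y ∈ ∅; g ≡ 0 at y ∈ ∅; common: ∅.
  x = 7: f ≡ 0 at y ∈ ∅; g ≡ 0 at y ∈ {0, 7}; common: ∅.
  x = 8: f ≡ 0 at y ∈ ∅; g ≡ 0 at y ∈ ∅; common: ∅.
  x = 9: f ≡ 0 at y ∈ ∅; g ≡ 0 at y ∈ ∅; common: ∅.
  x = 10: f ≡ 0 at y ∈ ∅; g ≡ 0 at y ∈ {5, 7}; common: ∅.
Collecting: common zeros = {(0, 4), (0, 6)}, so the count is 2.
Comparison with the Bézout bound: 2 ≤ 2 = deg(f)·deg(g), as expected for curves with no common component (the bound is attained).


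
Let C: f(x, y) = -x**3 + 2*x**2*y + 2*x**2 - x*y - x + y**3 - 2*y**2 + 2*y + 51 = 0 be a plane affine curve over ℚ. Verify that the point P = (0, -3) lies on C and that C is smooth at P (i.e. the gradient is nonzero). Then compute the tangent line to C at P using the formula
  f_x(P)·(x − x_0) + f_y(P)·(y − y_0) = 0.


Tangent line at P: 2*x + 41*y + 123 = 0.

Step 1: f(0, -3) = 0, so P lies on C.
Step 2: partial derivatives
  f_x(x, y) = -3*x**2 + 4*x*y + 4*x - y - 1, f_y(x, y) = 2*x**2 - x + 3*y**2 - 4*y + 2.
  f_x(P) = 2, f_y(P) = 41 (gradient nonzero, so P is smooth).
Step 3: tangent line at P: 2·(x − 0) + 41·(y − -3) = 0.
Expanding: 2*x + 41*y + 123 = 0.


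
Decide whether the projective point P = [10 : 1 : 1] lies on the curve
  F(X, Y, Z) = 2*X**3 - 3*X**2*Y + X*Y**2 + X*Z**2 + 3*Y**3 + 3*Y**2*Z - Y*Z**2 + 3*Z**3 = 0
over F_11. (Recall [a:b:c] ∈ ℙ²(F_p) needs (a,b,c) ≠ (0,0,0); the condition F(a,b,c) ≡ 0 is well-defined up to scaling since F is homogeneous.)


F(10,1,1) ≡ 1 (mod 11); P is NOT on the curve.

Evaluate F(10, 1, 1) term-by-term (mod 11).
  2*X**3 ↦ 2·1000·1·1 = 2000
  -3*X**2*Y ↦ -3·100·1·1 = -300
  X*Y**2 ↦ 1·10·1·1 = 10
  X*Z**2 ↦ 1·10·1·1 = 10
  3*Y**3 ↦ 3·1·1·1 = 3
  3*Y**2*Z ↦ 3·1·1·1 = 3
  -Y*Z**2 ↦ -1·1·1·1 = -1
  3*Z**3 ↦ 3·1·1·1 = 3
Sum: F(10, 1, 1) = (2000) + (-300) + (10) + (10) + (3) + (3) + (-1) + (3) = 1728.
Reducing mod 11: 1728 ≡ 1 (mod 11).
Since F(a, b, c) ≡ 1 ≠ 0 (mod 11), P does NOT lie on the curve.


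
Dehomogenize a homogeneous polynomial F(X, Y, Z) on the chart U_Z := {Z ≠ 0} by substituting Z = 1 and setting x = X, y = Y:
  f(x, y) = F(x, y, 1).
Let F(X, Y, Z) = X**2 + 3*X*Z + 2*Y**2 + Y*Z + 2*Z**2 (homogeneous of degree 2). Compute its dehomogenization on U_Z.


f(x, y) = x**2 + 3*x + 2*y**2 + y + 2

On U_Z we set Z = 1. Each monomial c·X^i·Y^j·Z^k in F becomes c·x^i·y^j·1^k = c·x^i·y^j.
Substituting Z = 1: F(X, Y, 1) = x**2 + 3*x + 2*y**2 + y + 2.
Note: deg(f) ≤ deg(F) = 2; strict inequality happens when F is divisible by Z (lost terms).


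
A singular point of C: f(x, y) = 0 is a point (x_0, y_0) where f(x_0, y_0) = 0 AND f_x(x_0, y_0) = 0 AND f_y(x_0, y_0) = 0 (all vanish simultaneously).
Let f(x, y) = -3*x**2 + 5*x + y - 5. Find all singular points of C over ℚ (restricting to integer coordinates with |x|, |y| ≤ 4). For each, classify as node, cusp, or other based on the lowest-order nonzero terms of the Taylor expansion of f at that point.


No singular points in the scanned grid; C is smooth there.

Compute partial derivatives:
  f_x = 5 - 6*x.
  f_y = 1.
f_y = 1 is a nonzero constant, so f_y never vanishes: no point (x, y) can satisfy f = f_x = f_y = 0. In particular no (x, y) ∈ {−4, ..., 4}² is singular; the curve is smooth.


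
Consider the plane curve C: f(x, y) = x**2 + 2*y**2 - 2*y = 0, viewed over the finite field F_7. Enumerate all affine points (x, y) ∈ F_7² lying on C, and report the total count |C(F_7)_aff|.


Affine F_7-points: {(0, 0), (0, 1), (2, 4), (3, 3), (3, 5), (4, 3), (4, 5), (5, 4)}; count = 8.

For each of the 49 pairs (x, y) ∈ F_7², evaluate f(x, y) mod 7. Record the zeros.
  x = 0: [0↦0, 1↦0, 2↦4, 3↦5, 4↦3, 5↦5, 6↦4]  zeros at y ∈ {0, 1}
  x = 1: [0↦1, 1↦1, 2↦5, 3↦6, 4↦4, 5↦6, 6↦5]  zeros at y ∈ ∅
  x = 2: [0↦4, 1↦4, 2↦1, 3↦2, 4↦0, 5↦2, 6↦1]  zeros at y ∈ {4}
  x = 3: [0↦2, 1↦2, 2↦6, 3↦0, 4↦5, 5↦0, 6↦6]  zeros at y ∈ {3, 5}
  x = 4: [0↦2, 1↦2, 2↦6, 3↦0, 4↦5, 5↦0, 6↦6]  zeros at y ∈ {3, 5}
  x = 5: [0↦4, 1↦4, 2↦1, 3↦2, 4↦0, 5↦2, 6↦1]  zeros at y ∈ {4}
  x = 6: [0↦1, 1↦1, 2↦5, 3↦6, 4↦4, 5↦6, 6↦5]  zeros at y ∈ ∅
Collecting zeros: affine points = {(0, 0), (0, 1), (2, 4), (3, 3), (3, 5), (4, 3), (4, 5), (5, 4)}.
Total count |C(F_7)_aff| = 8.
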